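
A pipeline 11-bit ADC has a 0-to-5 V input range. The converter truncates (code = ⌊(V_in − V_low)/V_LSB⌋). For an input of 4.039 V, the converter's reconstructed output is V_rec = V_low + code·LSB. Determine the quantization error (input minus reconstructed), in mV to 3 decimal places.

0.914 mV

Step size: 5 V ÷ 2^11 = 2.441 mV.
(4.039 − 0)/0.00244141 = 1654.3744; ⌊·⌋ gives code 1654.
Reconstructed: 4.0380859 V.
Difference: 0.000914063 V → 0.914 mV.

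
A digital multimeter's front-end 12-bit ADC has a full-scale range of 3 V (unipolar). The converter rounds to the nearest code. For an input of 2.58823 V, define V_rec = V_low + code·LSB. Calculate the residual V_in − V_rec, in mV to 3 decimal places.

Step size: 3 V ÷ 2^12 = 0.732 mV.
(2.58823 − 0)/0.000732422 = 3533.7967; round gives code 3534.
Code 3534 maps back to 0 + 3534×0.000732422 V = 2.5883789 V.
V_in − V_rec = -0.000148906 V = -0.149 mV.

-0.149 mV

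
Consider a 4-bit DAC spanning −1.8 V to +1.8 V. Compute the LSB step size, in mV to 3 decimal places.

225.000 mV

Full-scale span = 3.6 V.
LSB = 3.6 / 2^4 = 3.6 / 16 = 0.225 V = 225.000 mV.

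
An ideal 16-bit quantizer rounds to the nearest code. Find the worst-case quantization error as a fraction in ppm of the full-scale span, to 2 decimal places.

Rounding → worst-case error = ½ LSB = V_FS/2^17, so 1e+06/131072 = 7.62939 ppm of full scale.

7.63 ppm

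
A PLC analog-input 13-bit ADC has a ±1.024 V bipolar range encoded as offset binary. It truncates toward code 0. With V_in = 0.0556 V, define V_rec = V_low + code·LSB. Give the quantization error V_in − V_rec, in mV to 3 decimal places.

0.100 mV

Step size: 2.048 V ÷ 2^13 = 250.00 µV.
(V_in − V_low)/LSB = (0.0556 − (−1.024))/0.00025 = 4318.4000 → code 4318 (floor).
Reconstructed: 0.0555 V.
V_in − V_rec = 0.0001 V = 0.100 mV.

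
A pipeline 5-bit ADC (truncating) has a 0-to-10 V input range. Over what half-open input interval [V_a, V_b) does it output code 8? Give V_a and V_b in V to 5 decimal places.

LSB = 10/2^5 = 312.500 mV.
V_a = V_low + 8·LSB = 2.5 V; V_b = V_low + 9·LSB = 2.8125 V.

[2.50000 V, 2.81250 V)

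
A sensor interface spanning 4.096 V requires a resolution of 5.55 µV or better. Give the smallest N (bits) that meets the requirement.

20 bits

Number of steps required ≥ 4.096 V / 5.55 µV = 738018.02.
Need 2^N ≥ 738018.02; 2^19 = 524288, 2^20 = 1048576.
Minimum N = 20.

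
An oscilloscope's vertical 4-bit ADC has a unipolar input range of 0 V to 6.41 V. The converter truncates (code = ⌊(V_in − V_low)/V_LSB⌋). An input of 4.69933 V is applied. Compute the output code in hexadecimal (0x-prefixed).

With 16 levels over 6.41 V, one step is 400.625 mV.
(4.69933 − 0) / 0.400625 = 11.730 LSBs.
⌊·⌋(11.730) = 11.
In hexadecimal (0x-prefixed): 0xB.

code 0xB (decimal 11)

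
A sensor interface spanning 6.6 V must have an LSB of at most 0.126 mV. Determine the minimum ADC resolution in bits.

Number of steps required ≥ 6.6 V / 0.126 mV = 52380.95.
Need 2^N ≥ 52380.95; 2^15 = 32768, 2^16 = 65536.
Minimum N = 16.

16 bits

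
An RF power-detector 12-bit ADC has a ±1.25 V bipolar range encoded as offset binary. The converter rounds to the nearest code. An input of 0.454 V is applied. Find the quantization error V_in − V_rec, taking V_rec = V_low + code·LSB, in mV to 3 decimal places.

-0.102 mV

One LSB is 2.5 V / 4096 = 0.610 mV.
(0.454 − (−1.25))/0.000610352 = 2791.8336; round gives code 2792.
V_rec = (−1.25) + 2792·0.000610352 = 0.45410156 V.
Error = 0.454 − 0.45410156 = -0.000101562 V = -0.102 mV.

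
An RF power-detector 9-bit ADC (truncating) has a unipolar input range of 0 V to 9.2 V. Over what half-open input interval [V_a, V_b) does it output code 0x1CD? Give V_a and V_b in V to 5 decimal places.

[8.28359 V, 8.30156 V)

LSB = 9.2/2^9 = 17.969 mV.
Code 0x1CD = 461 decimal.
V_a = V_low + 461·LSB = 8.28359 V; V_b = V_low + 462·LSB = 8.30156 V.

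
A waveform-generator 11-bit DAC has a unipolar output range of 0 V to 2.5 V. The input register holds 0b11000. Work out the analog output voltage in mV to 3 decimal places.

29.297 mV

LSB = 2.5 V / 2^11 = 1.221 mV.
Code 0b11000 = 24 decimal.
V_out = 0 + 24 × 0.0012207 V = 0.0292969 V.
= 29.297 mV.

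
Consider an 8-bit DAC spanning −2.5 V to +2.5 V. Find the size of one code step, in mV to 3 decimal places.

Full-scale span = 5 V.
LSB = 5 / 2^8 = 5 / 256 = 0.0195312 V = 19.531 mV.

19.531 mV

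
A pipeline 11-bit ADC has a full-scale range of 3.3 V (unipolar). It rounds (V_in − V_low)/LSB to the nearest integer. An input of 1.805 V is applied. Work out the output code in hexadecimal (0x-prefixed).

With 2048 levels over 3.3 V, one step is 1.611 mV.
(1.805 − 0) / 0.00161133 = 1120.194 LSBs.
So the output code is 1120.
In hexadecimal (0x-prefixed): 0x460.

code 0x460 (decimal 1120)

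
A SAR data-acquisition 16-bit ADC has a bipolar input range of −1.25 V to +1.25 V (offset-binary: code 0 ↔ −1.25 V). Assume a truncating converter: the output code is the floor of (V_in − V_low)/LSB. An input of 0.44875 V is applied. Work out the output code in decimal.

Full-scale span = 2.5 V; LSB = 2.5/2^16 = 38.15 µV.
(V_in − V_low)/LSB = (0.44875 − (−1.25)) / 3.8147e-05 = 44531.712.
⌊·⌋(44531.712) = 44531.

code 44531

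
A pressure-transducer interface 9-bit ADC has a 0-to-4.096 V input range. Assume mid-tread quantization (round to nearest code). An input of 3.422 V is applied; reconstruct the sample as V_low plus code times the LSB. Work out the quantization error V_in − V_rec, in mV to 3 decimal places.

One LSB is 4.096 V / 512 = 8.000 mV.
Scaled input = 427.7500 LSBs, so code = 428.
Code 428 maps back to 0 + 428×0.008 V = 3.424 V.
V_in − V_rec = -0.002 V = -2.000 mV.

-2.000 mV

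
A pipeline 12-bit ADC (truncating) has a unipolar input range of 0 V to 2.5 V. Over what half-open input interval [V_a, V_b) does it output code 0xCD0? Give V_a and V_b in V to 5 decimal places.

LSB = 2.5/2^12 = 0.610 mV.
Code 0xCD0 = 3280 decimal.
V_a = V_low + 3280·LSB = 2.00195 V; V_b = V_low + 3281·LSB = 2.00256 V.

[2.00195 V, 2.00256 V)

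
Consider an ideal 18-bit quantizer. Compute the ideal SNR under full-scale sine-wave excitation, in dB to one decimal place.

SNR ≈ 6.02·N + 1.76 dB = 6.02·18 + 1.76 = 110.12 dB.

110.1 dB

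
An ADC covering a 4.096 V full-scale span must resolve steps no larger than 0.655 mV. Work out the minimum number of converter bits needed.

13 bits

Number of steps required ≥ 4.096 V / 0.655 mV = 6253.44.
Need 2^N ≥ 6253.44; 2^12 = 4096, 2^13 = 8192.
Minimum N = 13.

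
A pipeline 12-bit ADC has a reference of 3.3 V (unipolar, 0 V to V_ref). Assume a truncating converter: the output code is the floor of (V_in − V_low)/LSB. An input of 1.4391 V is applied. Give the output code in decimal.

Full-scale span = 3.3 V; LSB = 3.3/2^12 = 0.806 mV.
(1.4391 − 0) / 0.000805664 = 1786.228 LSBs.
⌊·⌋(1786.228) = 1786.

code 1786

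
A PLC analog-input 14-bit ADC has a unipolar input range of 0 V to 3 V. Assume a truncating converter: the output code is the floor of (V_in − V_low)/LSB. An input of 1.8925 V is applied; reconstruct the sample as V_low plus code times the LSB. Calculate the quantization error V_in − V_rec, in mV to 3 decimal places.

0.105 mV

Step size: 3 V ÷ 2^14 = 183.11 µV.
Scaled input = 10335.5733 LSBs, so code = 10335.
Reconstructed: 1.892395 V.
Error = 1.8925 − 1.892395 = 0.00010498 V = 0.105 mV.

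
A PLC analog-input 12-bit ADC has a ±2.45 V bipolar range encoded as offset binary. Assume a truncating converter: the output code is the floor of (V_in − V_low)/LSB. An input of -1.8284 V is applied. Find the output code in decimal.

code 519

With 4096 levels over 4.9 V, one step is 1.196 mV.
(V_in − V_low)/LSB = (-1.8284 − (−2.45)) / 0.00119629 = 519.607.
Floor → code 519.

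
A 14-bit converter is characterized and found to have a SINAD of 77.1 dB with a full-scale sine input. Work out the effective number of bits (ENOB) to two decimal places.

12.51 bits

ENOB = (SINAD − 1.76) / 6.02 = (77.1 − 1.76)/6.02 = 12.515.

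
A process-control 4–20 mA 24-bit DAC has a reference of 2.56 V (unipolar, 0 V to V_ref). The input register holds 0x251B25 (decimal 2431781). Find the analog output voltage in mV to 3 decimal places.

LSB = 2.56 V / 2^24 = 0.15 µV.
Code 0x251B25 = 2431781 decimal.
V_out = 0 + 2431781 × 1.52588e-07 V = 0.37106 V.
= 371.060 mV.

371.060 mV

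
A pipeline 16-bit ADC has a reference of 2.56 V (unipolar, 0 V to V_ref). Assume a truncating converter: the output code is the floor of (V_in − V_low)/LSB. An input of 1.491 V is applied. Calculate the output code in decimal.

Full-scale span = 2.56 V; LSB = 2.56/2^16 = 39.06 µV.
(V_in − V_low)/LSB = (1.491 − 0) / 3.90625e-05 = 38169.600.
So the output code is 38169.

code 38169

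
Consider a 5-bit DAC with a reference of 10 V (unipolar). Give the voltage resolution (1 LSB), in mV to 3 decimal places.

312.500 mV

Full-scale span = 10 V.
LSB = 10 / 2^5 = 10 / 32 = 0.3125 V = 312.500 mV.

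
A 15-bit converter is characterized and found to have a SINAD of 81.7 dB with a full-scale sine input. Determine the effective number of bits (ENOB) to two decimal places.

13.28 bits

ENOB = (SINAD − 1.76) / 6.02 = (81.7 − 1.76)/6.02 = 13.279.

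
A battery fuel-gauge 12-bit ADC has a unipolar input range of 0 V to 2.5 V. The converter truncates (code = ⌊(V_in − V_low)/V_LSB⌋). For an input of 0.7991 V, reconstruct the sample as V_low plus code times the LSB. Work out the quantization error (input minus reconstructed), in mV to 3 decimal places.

One LSB is 2.5 V / 4096 = 0.610 mV.
(0.7991 − 0)/0.000610352 = 1309.2454; ⌊·⌋ gives code 1309.
V_rec = 0 + 1309·0.000610352 = 0.7989502 V.
V_in − V_rec = 0.000149805 V = 0.150 mV.

0.150 mV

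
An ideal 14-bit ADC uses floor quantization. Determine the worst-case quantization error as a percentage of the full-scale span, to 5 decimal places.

0.00610 %

Truncating → worst-case error = 1 LSB = V_FS/2^14, so 100/16384 = 0.00610352 % of full scale.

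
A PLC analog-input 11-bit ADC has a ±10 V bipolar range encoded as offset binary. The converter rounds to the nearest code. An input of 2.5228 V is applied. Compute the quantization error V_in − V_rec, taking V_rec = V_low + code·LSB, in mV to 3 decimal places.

3.269 mV

One LSB is 20 V / 2048 = 9.766 mV.
(V_in − V_low)/LSB = (2.5228 − (−10))/0.00976562 = 1282.3347 → code 1282 (round).
Code 1282 maps back to (−10) + 1282×0.00976562 V = 2.5195312 V.
Difference: 0.00326875 V → 3.269 mV.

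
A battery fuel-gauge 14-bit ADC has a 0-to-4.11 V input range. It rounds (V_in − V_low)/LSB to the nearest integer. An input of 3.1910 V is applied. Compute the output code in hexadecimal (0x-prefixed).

code 0x31B1 (decimal 12721)

With 16384 levels over 4.11 V, one step is 250.85 µV.
(V_in − V_low)/LSB = (3.1910 − 0) / 0.000250854 = 12720.522.
round(12720.522) = 12721.
In hexadecimal (0x-prefixed): 0x31B1.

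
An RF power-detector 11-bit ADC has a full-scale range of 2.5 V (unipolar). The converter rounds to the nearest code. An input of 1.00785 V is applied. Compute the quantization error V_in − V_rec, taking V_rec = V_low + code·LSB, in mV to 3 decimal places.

-0.451 mV

Step size: 2.5 V ÷ 2^11 = 1.221 mV.
(V_in − V_low)/LSB = (1.00785 − 0)/0.0012207 = 825.6307 → code 826 (round).
Code 826 maps back to 0 + 826×0.0012207 V = 1.0083008 V.
V_in − V_rec = -0.000450781 V = -0.451 mV.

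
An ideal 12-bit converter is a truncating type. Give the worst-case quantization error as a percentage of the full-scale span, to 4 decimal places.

Truncating → worst-case error = 1 LSB = V_FS/2^12, so 100/4096 = 0.0244141 % of full scale.

0.0244 %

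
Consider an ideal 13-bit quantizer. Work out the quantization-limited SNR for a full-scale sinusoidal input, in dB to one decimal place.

SNR ≈ 6.02·N + 1.76 dB = 6.02·13 + 1.76 = 80.02 dB.

80.0 dB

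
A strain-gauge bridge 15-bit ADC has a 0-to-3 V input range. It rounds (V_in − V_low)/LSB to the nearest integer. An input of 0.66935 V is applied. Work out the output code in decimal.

Full-scale span = 3 V; LSB = 3/2^15 = 91.55 µV.
Input sits at 7311.087 steps above V_low.
Round → code 7311.

code 7311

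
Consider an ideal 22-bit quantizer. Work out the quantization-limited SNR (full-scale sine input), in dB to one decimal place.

SNR ≈ 6.02·N + 1.76 dB = 6.02·22 + 1.76 = 134.20 dB.

134.2 dB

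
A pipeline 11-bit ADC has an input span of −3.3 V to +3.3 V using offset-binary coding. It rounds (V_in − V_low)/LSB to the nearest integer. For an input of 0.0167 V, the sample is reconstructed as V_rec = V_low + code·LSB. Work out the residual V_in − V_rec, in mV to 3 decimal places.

One LSB is 6.6 V / 2048 = 3.223 mV.
(0.0167 − (−3.3))/0.00322266 = 1029.1821; round gives code 1029.
Code 1029 maps back to (−3.3) + 1029×0.00322266 V = 0.016113281 V.
Difference: 0.000586719 V → 0.587 mV.

0.587 mV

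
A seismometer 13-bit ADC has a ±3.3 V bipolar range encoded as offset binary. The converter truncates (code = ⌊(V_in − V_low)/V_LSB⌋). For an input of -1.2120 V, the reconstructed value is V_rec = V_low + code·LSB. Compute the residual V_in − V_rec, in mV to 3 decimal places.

One LSB is 6.6 V / 8192 = 0.806 mV.
Scaled input = 2591.6509 LSBs, so code = 2591.
Reconstructed: -1.2125244 V.
Difference: 0.000524414 V → 0.524 mV.

0.524 mV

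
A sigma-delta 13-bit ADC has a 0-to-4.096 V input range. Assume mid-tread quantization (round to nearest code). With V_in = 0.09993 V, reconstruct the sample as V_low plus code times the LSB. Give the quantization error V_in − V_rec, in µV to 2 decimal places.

LSB = 4.096/2^13 = 0.500 mV.
(V_in − V_low)/LSB = (0.09993 − 0)/0.0005 = 199.8600 → code 200 (round).
Code 200 maps back to 0 + 200×0.0005 V = 0.1 V.
Difference: -7e-05 V → -70.00 µV.

-70.00 µV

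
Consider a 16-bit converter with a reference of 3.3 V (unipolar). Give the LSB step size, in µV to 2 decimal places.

50.35 µV

Full-scale span = 3.3 V.
LSB = 3.3 / 2^16 = 3.3 / 65536 = 5.0354e-05 V = 50.35 µV.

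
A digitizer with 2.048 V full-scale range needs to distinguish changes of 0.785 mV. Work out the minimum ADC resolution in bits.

Number of steps required ≥ 2.048 V / 0.785 mV = 2608.92.
Need 2^N ≥ 2608.92; 2^11 = 2048, 2^12 = 4096.
Minimum N = 12.

12 bits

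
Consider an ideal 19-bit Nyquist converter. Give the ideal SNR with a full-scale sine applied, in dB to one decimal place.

116.1 dB

SNR ≈ 6.02·N + 1.76 dB = 6.02·19 + 1.76 = 116.14 dB.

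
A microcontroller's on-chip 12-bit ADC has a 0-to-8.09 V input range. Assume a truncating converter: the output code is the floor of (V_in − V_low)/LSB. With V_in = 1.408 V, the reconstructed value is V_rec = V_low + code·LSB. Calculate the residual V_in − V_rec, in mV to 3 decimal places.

1.730 mV

Step size: 8.09 V ÷ 2^12 = 1.975 mV.
(V_in − V_low)/LSB = (1.408 − 0)/0.0019751 = 712.8761 → code 712 (floor).
V_rec = 0 + 712·0.0019751 = 1.4062695 V.
Error = 1.408 − 1.4062695 = 0.00173047 V = 1.730 mV.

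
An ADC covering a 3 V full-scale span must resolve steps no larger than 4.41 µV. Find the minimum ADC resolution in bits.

20 bits

Number of steps required ≥ 3 V / 4.41 µV = 680272.11.
Need 2^N ≥ 680272.11; 2^19 = 524288, 2^20 = 1048576.
Minimum N = 20.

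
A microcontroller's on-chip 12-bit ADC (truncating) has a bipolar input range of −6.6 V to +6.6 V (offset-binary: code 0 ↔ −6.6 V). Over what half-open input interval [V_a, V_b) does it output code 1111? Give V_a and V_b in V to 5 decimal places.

LSB = 13.2/2^12 = 3.223 mV.
V_a = V_low + 1111·LSB = -3.01963 V; V_b = V_low + 1112·LSB = -3.01641 V.

[-3.01963 V, -3.01641 V)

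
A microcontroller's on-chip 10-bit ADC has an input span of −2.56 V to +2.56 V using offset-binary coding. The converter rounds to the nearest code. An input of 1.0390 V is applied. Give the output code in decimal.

With 1024 levels over 5.12 V, one step is 5.000 mV.
Input sits at 719.800 steps above V_low.
round(719.800) = 720.

code 720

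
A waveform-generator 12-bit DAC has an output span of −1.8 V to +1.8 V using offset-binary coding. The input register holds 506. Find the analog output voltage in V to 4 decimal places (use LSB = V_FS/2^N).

-1.3553 V

LSB = 3.6 V / 2^12 = 0.879 mV.
V_out = (−1.8) + 506 × 0.000878906 V = -1.35527 V.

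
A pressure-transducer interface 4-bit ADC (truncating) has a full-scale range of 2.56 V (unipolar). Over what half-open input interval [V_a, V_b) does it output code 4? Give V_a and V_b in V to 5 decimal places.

[0.64000 V, 0.80000 V)

LSB = 2.56/2^4 = 160.000 mV.
V_a = V_low + 4·LSB = 0.64 V; V_b = V_low + 5·LSB = 0.8 V.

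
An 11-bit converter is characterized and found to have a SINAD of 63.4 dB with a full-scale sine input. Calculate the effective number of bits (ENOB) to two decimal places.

10.24 bits

ENOB = (SINAD − 1.76) / 6.02 = (63.4 − 1.76)/6.02 = 10.239.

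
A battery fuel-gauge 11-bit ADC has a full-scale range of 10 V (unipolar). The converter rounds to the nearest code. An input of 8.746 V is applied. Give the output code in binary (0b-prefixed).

code 0b11011111111 (decimal 1791)

LSB = 10 V / 2048 = 4.883 mV.
Input sits at 1791.181 steps above V_low.
round(1791.181) = 1791.
In binary (0b-prefixed): 0b11011111111.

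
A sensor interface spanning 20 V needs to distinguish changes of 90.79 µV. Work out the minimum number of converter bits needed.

18 bits

Number of steps required ≥ 20 V / 90.79 µV = 220288.58.
Need 2^N ≥ 220288.58; 2^17 = 131072, 2^18 = 262144.
Minimum N = 18.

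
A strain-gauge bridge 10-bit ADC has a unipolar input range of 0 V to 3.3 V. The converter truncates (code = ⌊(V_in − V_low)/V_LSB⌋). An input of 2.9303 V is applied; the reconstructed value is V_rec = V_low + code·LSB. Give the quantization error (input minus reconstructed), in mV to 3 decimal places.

0.905 mV

LSB = 3.3/2^10 = 3.223 mV.
(2.9303 − 0)/0.00322266 = 909.2810; ⌊·⌋ gives code 909.
Code 909 maps back to 0 + 909×0.00322266 V = 2.9293945 V.
V_in − V_rec = 0.000905469 V = 0.905 mV.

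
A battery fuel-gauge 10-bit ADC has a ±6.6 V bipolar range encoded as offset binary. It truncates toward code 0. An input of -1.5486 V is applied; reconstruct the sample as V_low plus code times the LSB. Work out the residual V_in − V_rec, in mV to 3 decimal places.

11.166 mV

Step size: 13.2 V ÷ 2^10 = 12.891 mV.
(-1.5486 − (−6.6))/0.0128906 = 391.8662; ⌊·⌋ gives code 391.
Code 391 maps back to (−6.6) + 391×0.0128906 V = -1.5597656 V.
Difference: 0.0111656 V → 11.166 mV.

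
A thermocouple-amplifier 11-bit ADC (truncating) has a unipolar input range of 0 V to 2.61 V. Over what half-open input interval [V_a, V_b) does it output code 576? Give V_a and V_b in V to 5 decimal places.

LSB = 2.61/2^11 = 1.274 mV.
V_a = V_low + 576·LSB = 0.734062 V; V_b = V_low + 577·LSB = 0.735337 V.

[0.73406 V, 0.73534 V)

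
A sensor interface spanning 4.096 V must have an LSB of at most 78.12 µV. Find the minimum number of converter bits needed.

Number of steps required ≥ 4.096 V / 78.12 µV = 52432.16.
Need 2^N ≥ 52432.16; 2^15 = 32768, 2^16 = 65536.
Minimum N = 16.

16 bits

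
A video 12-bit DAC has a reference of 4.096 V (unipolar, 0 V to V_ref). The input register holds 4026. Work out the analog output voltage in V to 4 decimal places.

4.0260 V

LSB = 4.096 V / 2^12 = 1.000 mV.
V_out = 0 + 4026 × 0.001 V = 4.026 V.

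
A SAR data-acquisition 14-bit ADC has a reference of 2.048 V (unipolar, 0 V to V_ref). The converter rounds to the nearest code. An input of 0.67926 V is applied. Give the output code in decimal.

code 5434

LSB = 2.048 V / 16384 = 125.00 µV.
Input sits at 5434.080 steps above V_low.
So the output code is 5434.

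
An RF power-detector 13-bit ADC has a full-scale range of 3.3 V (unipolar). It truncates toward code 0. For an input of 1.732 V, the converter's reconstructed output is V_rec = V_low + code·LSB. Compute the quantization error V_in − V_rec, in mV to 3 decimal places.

One LSB is 3.3 V / 8192 = 402.83 µV.
(1.732 − 0)/0.000402832 = 4299.5588; ⌊·⌋ gives code 4299.
Code 4299 maps back to 0 + 4299×0.000402832 V = 1.7317749 V.
Difference: 0.000225098 V → 0.225 mV.

0.225 mV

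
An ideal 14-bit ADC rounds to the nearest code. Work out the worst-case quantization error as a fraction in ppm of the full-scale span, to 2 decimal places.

Rounding → worst-case error = ½ LSB = V_FS/2^15, so 1e+06/32768 = 30.5176 ppm of full scale.

30.52 ppm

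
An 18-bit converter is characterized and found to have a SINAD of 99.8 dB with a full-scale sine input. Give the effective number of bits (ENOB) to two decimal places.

ENOB = (SINAD − 1.76) / 6.02 = (99.8 − 1.76)/6.02 = 16.286.

16.29 bits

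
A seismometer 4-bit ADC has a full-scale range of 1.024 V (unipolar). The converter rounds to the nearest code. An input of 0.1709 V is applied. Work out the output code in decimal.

code 3

LSB = 1.024 V / 16 = 64.000 mV.
Input sits at 2.670 steps above V_low.
round(2.670) = 3.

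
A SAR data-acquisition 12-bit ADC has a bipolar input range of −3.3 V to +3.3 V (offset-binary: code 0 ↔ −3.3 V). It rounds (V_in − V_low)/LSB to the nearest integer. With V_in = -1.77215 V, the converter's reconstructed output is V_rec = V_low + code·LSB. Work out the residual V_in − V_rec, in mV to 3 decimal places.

LSB = 6.6/2^12 = 1.611 mV.
(-1.77215 − (−3.3))/0.00161133 = 948.1930; round gives code 948.
Reconstructed: -1.7724609 V.
Error = -1.77215 − (−1.7724609) = 0.000310938 V = 0.311 mV.

0.311 mV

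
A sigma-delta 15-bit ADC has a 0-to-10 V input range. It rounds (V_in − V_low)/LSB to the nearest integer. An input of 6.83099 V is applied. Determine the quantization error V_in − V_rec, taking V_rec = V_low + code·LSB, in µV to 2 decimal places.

-64.69 µV

LSB = 10/2^15 = 305.18 µV.
Scaled input = 22383.7880 LSBs, so code = 22384.
Reconstructed: 6.8310547 V.
V_in − V_rec = -6.46875e-05 V = -64.69 µV.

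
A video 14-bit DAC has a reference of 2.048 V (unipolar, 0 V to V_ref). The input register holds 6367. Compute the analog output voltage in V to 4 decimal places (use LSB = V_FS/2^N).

0.7959 V

LSB = 2.048 V / 2^14 = 125.00 µV.
V_out = 0 + 6367 × 0.000125 V = 0.795875 V.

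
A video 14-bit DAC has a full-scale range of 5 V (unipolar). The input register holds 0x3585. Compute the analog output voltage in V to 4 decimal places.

LSB = 5 V / 2^14 = 305.18 µV.
Code 0x3585 = 13701 decimal.
V_out = 0 + 13701 × 0.000305176 V = 4.18121 V.

4.1812 V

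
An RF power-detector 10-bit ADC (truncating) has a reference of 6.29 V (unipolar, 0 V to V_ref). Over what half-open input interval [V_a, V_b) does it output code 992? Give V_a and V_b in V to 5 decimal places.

[6.09344 V, 6.09958 V)

LSB = 6.29/2^10 = 6.143 mV.
V_a = V_low + 992·LSB = 6.09344 V; V_b = V_low + 993·LSB = 6.09958 V.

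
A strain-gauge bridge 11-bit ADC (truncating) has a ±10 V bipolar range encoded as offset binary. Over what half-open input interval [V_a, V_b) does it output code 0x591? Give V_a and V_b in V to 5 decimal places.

[3.91602 V, 3.92578 V)

LSB = 20/2^11 = 9.766 mV.
Code 0x591 = 1425 decimal.
V_a = V_low + 1425·LSB = 3.91602 V; V_b = V_low + 1426·LSB = 3.92578 V.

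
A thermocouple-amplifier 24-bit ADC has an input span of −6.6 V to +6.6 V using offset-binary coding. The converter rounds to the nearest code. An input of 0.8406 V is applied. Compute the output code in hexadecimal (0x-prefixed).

code 0x904D74 (decimal 9457012)

Full-scale span = 13.2 V; LSB = 13.2/2^24 = 0.79 µV.
Input sits at 9457011.619 steps above V_low.
round(9457011.619) = 9457012.
In hexadecimal (0x-prefixed): 0x904D74.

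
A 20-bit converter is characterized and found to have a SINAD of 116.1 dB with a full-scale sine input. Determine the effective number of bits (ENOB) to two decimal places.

18.99 bits

ENOB = (SINAD − 1.76) / 6.02 = (116.1 − 1.76)/6.02 = 18.993.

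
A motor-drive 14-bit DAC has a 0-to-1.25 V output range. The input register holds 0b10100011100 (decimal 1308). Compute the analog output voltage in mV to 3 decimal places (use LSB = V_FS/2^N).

99.792 mV

LSB = 1.25 V / 2^14 = 76.29 µV.
Code 0b10100011100 = 1308 decimal.
V_out = 0 + 1308 × 7.62939e-05 V = 0.0997925 V.
= 99.792 mV.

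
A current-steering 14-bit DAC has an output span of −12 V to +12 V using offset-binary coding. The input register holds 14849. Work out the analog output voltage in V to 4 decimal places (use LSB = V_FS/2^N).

LSB = 24 V / 2^14 = 1.465 mV.
V_out = (−12) + 14849 × 0.00146484 V = 9.75146 V.

9.7515 V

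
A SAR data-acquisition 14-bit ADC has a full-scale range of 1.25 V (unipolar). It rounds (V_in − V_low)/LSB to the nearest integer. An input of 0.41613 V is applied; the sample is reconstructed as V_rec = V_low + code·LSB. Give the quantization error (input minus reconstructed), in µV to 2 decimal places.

Step size: 1.25 V ÷ 2^14 = 76.29 µV.
(0.41613 − 0)/7.62939e-05 = 5454.2991; round gives code 5454.
V_rec = 0 + 5454·7.62939e-05 = 0.41610718 V.
Error = 0.41613 − 0.41610718 = 2.28223e-05 V = 22.82 µV.

22.82 µV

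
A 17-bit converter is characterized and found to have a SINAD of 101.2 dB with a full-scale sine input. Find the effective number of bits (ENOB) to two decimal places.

16.52 bits

ENOB = (SINAD − 1.76) / 6.02 = (101.2 − 1.76)/6.02 = 16.518.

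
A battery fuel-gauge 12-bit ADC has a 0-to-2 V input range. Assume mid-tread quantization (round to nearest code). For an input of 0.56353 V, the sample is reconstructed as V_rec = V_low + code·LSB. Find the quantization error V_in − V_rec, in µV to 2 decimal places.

53.44 µV

One LSB is 2 V / 4096 = 488.28 µV.
Scaled input = 1154.1094 LSBs, so code = 1154.
V_rec = 0 + 1154·0.000488281 = 0.56347656 V.
Difference: 5.34375e-05 V → 53.44 µV.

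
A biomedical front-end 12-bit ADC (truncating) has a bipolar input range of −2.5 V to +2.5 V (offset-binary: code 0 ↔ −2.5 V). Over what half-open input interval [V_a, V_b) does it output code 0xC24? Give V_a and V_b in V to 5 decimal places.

LSB = 5/2^12 = 1.221 mV.
Code 0xC24 = 3108 decimal.
V_a = V_low + 3108·LSB = 1.29395 V; V_b = V_low + 3109·LSB = 1.29517 V.

[1.29395 V, 1.29517 V)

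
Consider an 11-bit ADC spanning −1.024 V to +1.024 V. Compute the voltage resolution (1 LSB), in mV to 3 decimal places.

1.000 mV

Full-scale span = 2.048 V.
LSB = 2.048 / 2^11 = 2.048 / 2048 = 0.001 V = 1.000 mV.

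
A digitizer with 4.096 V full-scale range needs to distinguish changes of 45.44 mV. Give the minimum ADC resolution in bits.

7 bits

Number of steps required ≥ 4.096 V / 45.44 mV = 90.14.
Need 2^N ≥ 90.14; 2^6 = 64, 2^7 = 128.
Minimum N = 7.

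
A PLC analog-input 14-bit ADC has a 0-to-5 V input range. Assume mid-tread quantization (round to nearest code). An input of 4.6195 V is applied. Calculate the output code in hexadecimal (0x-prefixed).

code 0x3B21 (decimal 15137)

LSB = 5 V / 16384 = 305.18 µV.
(4.6195 − 0) / 0.000305176 = 15137.178 LSBs.
Round → code 15137.
In hexadecimal (0x-prefixed): 0x3B21.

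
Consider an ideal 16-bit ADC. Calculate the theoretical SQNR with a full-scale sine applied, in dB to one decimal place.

SNR ≈ 6.02·N + 1.76 dB = 6.02·16 + 1.76 = 98.08 dB.

98.1 dB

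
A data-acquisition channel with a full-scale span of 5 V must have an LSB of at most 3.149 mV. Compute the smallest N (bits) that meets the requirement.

11 bits

Number of steps required ≥ 5 V / 3.149 mV = 1587.81.
Need 2^N ≥ 1587.81; 2^10 = 1024, 2^11 = 2048.
Minimum N = 11.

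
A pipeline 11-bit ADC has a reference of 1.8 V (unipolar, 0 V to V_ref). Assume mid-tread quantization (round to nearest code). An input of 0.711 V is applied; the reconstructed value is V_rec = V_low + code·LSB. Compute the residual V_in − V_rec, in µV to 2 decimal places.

LSB = 1.8/2^11 = 0.879 mV.
(0.711 − 0)/0.000878906 = 808.9600; round gives code 809.
Code 809 maps back to 0 + 809×0.000878906 V = 0.71103516 V.
Error = 0.711 − 0.71103516 = -3.51562e-05 V = -35.16 µV.

-35.16 µV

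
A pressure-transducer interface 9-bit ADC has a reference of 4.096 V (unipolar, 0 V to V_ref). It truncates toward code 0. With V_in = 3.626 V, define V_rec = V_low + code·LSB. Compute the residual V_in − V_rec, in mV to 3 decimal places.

2.000 mV

LSB = 4.096/2^9 = 8.000 mV.
(V_in − V_low)/LSB = (3.626 − 0)/0.008 = 453.2500 → code 453 (floor).
V_rec = 0 + 453·0.008 = 3.624 V.
Difference: 0.002 V → 2.000 mV.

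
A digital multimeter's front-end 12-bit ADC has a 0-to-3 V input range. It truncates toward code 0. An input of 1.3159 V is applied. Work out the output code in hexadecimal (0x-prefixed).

Full-scale span = 3 V; LSB = 3/2^12 = 0.732 mV.
(V_in − V_low)/LSB = (1.3159 − 0) / 0.000732422 = 1796.642.
So the output code is 1796.
In hexadecimal (0x-prefixed): 0x704.

code 0x704 (decimal 1796)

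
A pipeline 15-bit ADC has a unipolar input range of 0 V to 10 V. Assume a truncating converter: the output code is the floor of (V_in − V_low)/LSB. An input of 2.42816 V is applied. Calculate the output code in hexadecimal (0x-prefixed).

code 0x1F14 (decimal 7956)

LSB = 10 V / 32768 = 305.18 µV.
(V_in − V_low)/LSB = (2.42816 − 0) / 0.000305176 = 7956.595.
⌊·⌋(7956.595) = 7956.
In hexadecimal (0x-prefixed): 0x1F14.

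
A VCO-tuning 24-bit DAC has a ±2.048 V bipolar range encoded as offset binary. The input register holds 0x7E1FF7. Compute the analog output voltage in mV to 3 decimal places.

-30.002 mV

LSB = 4.096 V / 2^24 = 0.24 µV.
Code 0x7E1FF7 = 8265719 decimal.
V_out = (−2.048) + 8265719 × 2.44141e-07 V = -0.0300022 V.
= -30.002 mV.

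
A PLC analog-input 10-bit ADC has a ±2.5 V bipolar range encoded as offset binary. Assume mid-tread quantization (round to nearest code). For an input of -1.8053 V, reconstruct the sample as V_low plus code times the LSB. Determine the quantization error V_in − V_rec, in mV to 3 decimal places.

1.341 mV

One LSB is 5 V / 1024 = 4.883 mV.
Scaled input = 142.2746 LSBs, so code = 142.
Reconstructed: -1.8066406 V.
V_in − V_rec = 0.00134063 V = 1.341 mV.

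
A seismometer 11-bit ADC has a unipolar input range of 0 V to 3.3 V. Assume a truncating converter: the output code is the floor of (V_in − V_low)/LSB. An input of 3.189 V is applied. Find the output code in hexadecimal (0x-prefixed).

code 0x7BB (decimal 1979)

Full-scale span = 3.3 V; LSB = 3.3/2^11 = 1.611 mV.
Input sits at 1979.113 steps above V_low.
So the output code is 1979.
In hexadecimal (0x-prefixed): 0x7BB.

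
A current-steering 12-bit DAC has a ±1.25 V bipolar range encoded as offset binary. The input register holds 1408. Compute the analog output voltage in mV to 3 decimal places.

-390.625 mV

LSB = 2.5 V / 2^12 = 0.610 mV.
V_out = (−1.25) + 1408 × 0.000610352 V = -0.390625 V.
= -390.625 mV.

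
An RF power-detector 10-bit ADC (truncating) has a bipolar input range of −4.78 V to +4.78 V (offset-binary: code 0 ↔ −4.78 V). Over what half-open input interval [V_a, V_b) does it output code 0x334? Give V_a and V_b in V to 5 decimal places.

[2.87547 V, 2.88480 V)

LSB = 9.56/2^10 = 9.336 mV.
Code 0x334 = 820 decimal.
V_a = V_low + 820·LSB = 2.87547 V; V_b = V_low + 821·LSB = 2.8848 V.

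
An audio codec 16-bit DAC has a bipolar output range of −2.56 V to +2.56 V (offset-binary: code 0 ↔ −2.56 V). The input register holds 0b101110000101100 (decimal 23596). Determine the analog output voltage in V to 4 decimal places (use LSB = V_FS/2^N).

-0.7166 V

LSB = 5.12 V / 2^16 = 78.12 µV.
Code 0b101110000101100 = 23596 decimal.
V_out = (−2.56) + 23596 × 7.8125e-05 V = -0.716562 V.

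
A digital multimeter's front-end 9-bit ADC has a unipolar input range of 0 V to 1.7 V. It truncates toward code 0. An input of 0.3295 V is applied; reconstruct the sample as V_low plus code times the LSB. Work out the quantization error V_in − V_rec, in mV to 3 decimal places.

One LSB is 1.7 V / 512 = 3.320 mV.
(0.3295 − 0)/0.00332031 = 99.2376; ⌊·⌋ gives code 99.
Code 99 maps back to 0 + 99×0.00332031 V = 0.32871094 V.
V_in − V_rec = 0.000789063 V = 0.789 mV.

0.789 mV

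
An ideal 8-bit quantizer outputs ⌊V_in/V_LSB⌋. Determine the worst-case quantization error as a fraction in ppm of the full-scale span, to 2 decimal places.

Truncating → worst-case error = 1 LSB = V_FS/2^8, so 1e+06/256 = 3906.25 ppm of full scale.

3906.25 ppm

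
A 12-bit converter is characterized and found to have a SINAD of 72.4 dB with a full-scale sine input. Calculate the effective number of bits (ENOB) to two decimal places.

ENOB = (SINAD − 1.76) / 6.02 = (72.4 − 1.76)/6.02 = 11.734.

11.73 bits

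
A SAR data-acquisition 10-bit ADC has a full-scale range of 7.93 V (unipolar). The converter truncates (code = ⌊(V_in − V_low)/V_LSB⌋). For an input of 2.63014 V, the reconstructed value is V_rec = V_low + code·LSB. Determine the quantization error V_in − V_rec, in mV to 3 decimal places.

4.876 mV

Step size: 7.93 V ÷ 2^10 = 7.744 mV.
(V_in − V_low)/LSB = (2.63014 − 0)/0.00774414 = 339.6297 → code 339 (floor).
Reconstructed: 2.6252637 V.
Difference: 0.00487633 V → 4.876 mV.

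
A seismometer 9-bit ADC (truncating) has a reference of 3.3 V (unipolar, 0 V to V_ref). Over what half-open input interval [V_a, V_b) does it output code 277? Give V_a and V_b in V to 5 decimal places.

[1.78535 V, 1.79180 V)

LSB = 3.3/2^9 = 6.445 mV.
V_a = V_low + 277·LSB = 1.78535 V; V_b = V_low + 278·LSB = 1.7918 V.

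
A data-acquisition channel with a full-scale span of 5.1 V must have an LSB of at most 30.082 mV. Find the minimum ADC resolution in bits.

Number of steps required ≥ 5.1 V / 30.082 mV = 169.54.
Need 2^N ≥ 169.54; 2^7 = 128, 2^8 = 256.
Minimum N = 8.

8 bits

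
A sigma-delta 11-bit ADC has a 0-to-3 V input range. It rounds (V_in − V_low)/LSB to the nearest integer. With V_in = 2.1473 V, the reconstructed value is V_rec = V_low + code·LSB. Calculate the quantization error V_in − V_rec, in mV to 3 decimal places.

Step size: 3 V ÷ 2^11 = 1.465 mV.
(V_in − V_low)/LSB = (2.1473 − 0)/0.00146484 = 1465.8901 → code 1466 (round).
Reconstructed: 2.1474609 V.
V_in − V_rec = -0.000160938 V = -0.161 mV.

-0.161 mV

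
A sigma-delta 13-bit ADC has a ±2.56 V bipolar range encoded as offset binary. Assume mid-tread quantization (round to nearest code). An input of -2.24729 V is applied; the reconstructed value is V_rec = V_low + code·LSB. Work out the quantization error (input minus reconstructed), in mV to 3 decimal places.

LSB = 5.12/2^13 = 0.625 mV.
Scaled input = 500.3360 LSBs, so code = 500.
Reconstructed: -2.2475 V.
Difference: 0.00021 V → 0.210 mV.

0.210 mV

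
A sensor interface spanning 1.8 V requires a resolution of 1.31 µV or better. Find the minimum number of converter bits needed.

21 bits

Number of steps required ≥ 1.8 V / 1.31 µV = 1374045.80.
Need 2^N ≥ 1374045.80; 2^20 = 1048576, 2^21 = 2097152.
Minimum N = 21.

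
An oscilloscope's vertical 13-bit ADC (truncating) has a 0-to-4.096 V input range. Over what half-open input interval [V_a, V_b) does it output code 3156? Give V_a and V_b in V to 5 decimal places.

[1.57800 V, 1.57850 V)

LSB = 4.096/2^13 = 0.500 mV.
V_a = V_low + 3156·LSB = 1.578 V; V_b = V_low + 3157·LSB = 1.5785 V.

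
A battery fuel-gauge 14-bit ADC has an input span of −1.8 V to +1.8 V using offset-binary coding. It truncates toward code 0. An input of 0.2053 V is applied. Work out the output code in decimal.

Full-scale span = 3.6 V; LSB = 3.6/2^14 = 219.73 µV.
(0.2053 − (−1.8)) / 0.000219727 = 9126.343 LSBs.
⌊·⌋(9126.343) = 9126.

code 9126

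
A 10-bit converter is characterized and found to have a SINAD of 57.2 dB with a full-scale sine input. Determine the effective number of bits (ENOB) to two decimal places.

9.21 bits

ENOB = (SINAD − 1.76) / 6.02 = (57.2 − 1.76)/6.02 = 9.209.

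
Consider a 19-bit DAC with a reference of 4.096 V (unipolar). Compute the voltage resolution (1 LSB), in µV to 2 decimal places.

Full-scale span = 4.096 V.
LSB = 4.096 / 2^19 = 4.096 / 524288 = 7.8125e-06 V = 7.81 µV.

7.81 µV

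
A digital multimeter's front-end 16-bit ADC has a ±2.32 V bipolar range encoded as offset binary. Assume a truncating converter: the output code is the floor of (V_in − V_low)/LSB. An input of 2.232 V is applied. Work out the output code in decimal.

code 64293

LSB = 4.64 V / 65536 = 70.80 µV.
(V_in − V_low)/LSB = (2.232 − (−2.32)) / 7.08008e-05 = 64293.076.
⌊·⌋(64293.076) = 64293.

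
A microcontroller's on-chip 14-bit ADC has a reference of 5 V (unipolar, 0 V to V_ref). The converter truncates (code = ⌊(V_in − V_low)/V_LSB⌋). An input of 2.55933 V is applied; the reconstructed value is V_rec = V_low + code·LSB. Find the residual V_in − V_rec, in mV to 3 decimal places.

0.126 mV

LSB = 5/2^14 = 305.18 µV.
(2.55933 − 0)/0.000305176 = 8386.4125; ⌊·⌋ gives code 8386.
Code 8386 maps back to 0 + 8386×0.000305176 V = 2.5592041 V.
Difference: 0.000125898 V → 0.126 mV.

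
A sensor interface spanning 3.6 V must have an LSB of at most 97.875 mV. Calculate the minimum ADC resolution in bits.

6 bits

Number of steps required ≥ 3.6 V / 97.875 mV = 36.78.
Need 2^N ≥ 36.78; 2^5 = 32, 2^6 = 64.
Minimum N = 6.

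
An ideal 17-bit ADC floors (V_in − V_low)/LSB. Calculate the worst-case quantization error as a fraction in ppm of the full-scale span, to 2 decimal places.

Truncating → worst-case error = 1 LSB = V_FS/2^17, so 1e+06/131072 = 7.62939 ppm of full scale.

7.63 ppm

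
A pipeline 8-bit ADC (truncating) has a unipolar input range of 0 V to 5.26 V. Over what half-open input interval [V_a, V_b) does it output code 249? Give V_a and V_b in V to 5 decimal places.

LSB = 5.26/2^8 = 20.547 mV.
V_a = V_low + 249·LSB = 5.11617 V; V_b = V_low + 250·LSB = 5.13672 V.

[5.11617 V, 5.13672 V)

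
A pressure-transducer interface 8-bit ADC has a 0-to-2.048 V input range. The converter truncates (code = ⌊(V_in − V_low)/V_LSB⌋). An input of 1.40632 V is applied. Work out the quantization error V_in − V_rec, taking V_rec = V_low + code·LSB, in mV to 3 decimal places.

One LSB is 2.048 V / 256 = 8.000 mV.
Scaled input = 175.7900 LSBs, so code = 175.
Reconstructed: 1.4 V.
Error = 1.40632 − 1.4 = 0.00632 V = 6.320 mV.

6.320 mV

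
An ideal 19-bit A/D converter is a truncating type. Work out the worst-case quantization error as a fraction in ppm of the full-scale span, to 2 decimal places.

Truncating → worst-case error = 1 LSB = V_FS/2^19, so 1e+06/524288 = 1.90735 ppm of full scale.

1.91 ppm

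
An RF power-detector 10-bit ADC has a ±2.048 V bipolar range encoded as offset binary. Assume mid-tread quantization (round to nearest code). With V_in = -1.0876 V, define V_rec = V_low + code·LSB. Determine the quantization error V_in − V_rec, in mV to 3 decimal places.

0.400 mV

Step size: 4.096 V ÷ 2^10 = 4.000 mV.
(-1.0876 − (−2.048))/0.004 = 240.1000; round gives code 240.
V_rec = (−2.048) + 240·0.004 = -1.088 V.
Difference: 0.0004 V → 0.400 mV.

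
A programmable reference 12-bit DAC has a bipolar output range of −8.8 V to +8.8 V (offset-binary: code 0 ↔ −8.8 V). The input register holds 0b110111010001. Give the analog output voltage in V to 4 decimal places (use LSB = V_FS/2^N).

6.3980 V

LSB = 17.6 V / 2^12 = 4.297 mV.
Code 0b110111010001 = 3537 decimal.
V_out = (−8.8) + 3537 × 0.00429688 V = 6.39805 V.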